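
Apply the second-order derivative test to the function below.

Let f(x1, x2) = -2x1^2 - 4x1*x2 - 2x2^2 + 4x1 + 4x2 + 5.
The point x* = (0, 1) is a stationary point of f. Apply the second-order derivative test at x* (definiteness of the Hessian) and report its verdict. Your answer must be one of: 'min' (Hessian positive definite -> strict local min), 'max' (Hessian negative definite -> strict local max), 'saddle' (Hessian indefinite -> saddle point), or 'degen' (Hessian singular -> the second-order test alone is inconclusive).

Compute the Hessian H = grad^2 f:
  H = [[-4, -4], [-4, -4]]
Verify stationarity: grad f(x*) = H x* + g = (0, 0).
Eigenvalues of H: -8, 0.
H has a zero eigenvalue (singular; negative semidefinite but not definite), so H is neither positive definite, negative definite, nor indefinite. The second-order test alone is inconclusive -> degen.
(Indeed, f is constant along the null direction of H through x*, so x* is not a strict local extremum.)

degen


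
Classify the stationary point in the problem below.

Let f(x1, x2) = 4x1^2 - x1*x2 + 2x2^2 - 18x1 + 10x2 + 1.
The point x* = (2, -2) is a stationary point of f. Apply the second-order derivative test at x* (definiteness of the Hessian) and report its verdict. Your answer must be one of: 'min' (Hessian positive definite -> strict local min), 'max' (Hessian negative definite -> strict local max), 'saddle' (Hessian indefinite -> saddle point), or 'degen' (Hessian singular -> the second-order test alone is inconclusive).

Compute the Hessian H = grad^2 f:
  H = [[8, -1], [-1, 4]]
Verify stationarity: grad f(x*) = H x* + g = (0, 0).
Eigenvalues of H: 3.7639, 8.2361.
Both eigenvalues > 0, so H is positive definite -> x* is a strict local min.

min


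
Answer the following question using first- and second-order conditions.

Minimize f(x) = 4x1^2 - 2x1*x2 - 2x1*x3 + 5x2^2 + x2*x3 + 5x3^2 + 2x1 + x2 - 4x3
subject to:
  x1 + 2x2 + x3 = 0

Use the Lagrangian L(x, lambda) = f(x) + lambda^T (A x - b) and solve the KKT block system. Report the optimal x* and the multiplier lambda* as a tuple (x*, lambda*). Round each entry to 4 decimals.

Form the Lagrangian:
  L(x, lambda) = (1/2) x^T Q x + c^T x + lambda^T (A x - b)
Stationarity (grad_x L = 0): Q x + c + A^T lambda = 0.
Primal feasibility: A x = b.

This gives the KKT block system:
  [ Q   A^T ] [ x     ]   [-c ]
  [ A    0  ] [ lambda ] = [ b ]

Solving the linear system:
  x*      = (-0.1524, -0.1261, 0.4046)
  lambda* = (-0.2242)
  f(x*)   = -1.0245

x* = (-0.1524, -0.1261, 0.4046), lambda* = (-0.2242)


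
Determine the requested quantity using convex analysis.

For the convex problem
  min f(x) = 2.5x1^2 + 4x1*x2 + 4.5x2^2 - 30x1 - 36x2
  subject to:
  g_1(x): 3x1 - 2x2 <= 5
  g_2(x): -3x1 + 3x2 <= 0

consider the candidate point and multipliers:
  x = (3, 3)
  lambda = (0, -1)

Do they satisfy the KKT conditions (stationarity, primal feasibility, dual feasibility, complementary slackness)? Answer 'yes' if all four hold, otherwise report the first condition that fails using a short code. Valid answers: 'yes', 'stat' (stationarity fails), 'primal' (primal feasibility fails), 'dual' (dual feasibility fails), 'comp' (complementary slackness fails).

Gradient of f: grad f(x) = Q x + c = (-3, 3)
Constraint values g_i(x) = a_i^T x - b_i:
  g_1((3, 3)) = -2
  g_2((3, 3)) = 0
Stationarity residual: grad f(x) + sum_i lambda_i a_i = (0, 0)
  -> stationarity OK
Primal feasibility (all g_i <= 0): OK
Dual feasibility (all lambda_i >= 0): FAILS
Complementary slackness (lambda_i * g_i(x) = 0 for all i): OK

Verdict: the first failing condition is dual_feasibility -> dual.

dual


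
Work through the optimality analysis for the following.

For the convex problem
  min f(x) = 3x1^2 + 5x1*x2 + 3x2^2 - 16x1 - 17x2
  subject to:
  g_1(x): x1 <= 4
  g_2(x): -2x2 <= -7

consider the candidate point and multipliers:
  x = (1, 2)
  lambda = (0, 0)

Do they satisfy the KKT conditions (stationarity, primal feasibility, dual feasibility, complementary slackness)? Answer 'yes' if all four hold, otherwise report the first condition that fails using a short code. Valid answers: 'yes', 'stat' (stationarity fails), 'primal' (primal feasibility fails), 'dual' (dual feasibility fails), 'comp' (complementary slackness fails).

Gradient of f: grad f(x) = Q x + c = (0, 0)
Constraint values g_i(x) = a_i^T x - b_i:
  g_1((1, 2)) = -3
  g_2((1, 2)) = 3
Stationarity residual: grad f(x) + sum_i lambda_i a_i = (0, 0)
  -> stationarity OK
Primal feasibility (all g_i <= 0): FAILS
Dual feasibility (all lambda_i >= 0): OK
Complementary slackness (lambda_i * g_i(x) = 0 for all i): OK

Verdict: the first failing condition is primal_feasibility -> primal.

primal


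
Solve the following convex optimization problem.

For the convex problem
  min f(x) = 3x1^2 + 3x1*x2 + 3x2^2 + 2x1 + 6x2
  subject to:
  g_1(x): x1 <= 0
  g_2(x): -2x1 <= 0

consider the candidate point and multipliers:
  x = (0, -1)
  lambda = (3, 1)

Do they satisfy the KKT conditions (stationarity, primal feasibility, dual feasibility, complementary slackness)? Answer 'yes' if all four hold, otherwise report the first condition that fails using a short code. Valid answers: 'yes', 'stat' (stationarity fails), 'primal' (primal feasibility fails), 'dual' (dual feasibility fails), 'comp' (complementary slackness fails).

Gradient of f: grad f(x) = Q x + c = (-1, 0)
Constraint values g_i(x) = a_i^T x - b_i:
  g_1((0, -1)) = 0
  g_2((0, -1)) = 0
Stationarity residual: grad f(x) + sum_i lambda_i a_i = (0, 0)
  -> stationarity OK
Primal feasibility (all g_i <= 0): OK
Dual feasibility (all lambda_i >= 0): OK
Complementary slackness (lambda_i * g_i(x) = 0 for all i): OK

Verdict: yes, KKT holds.

yes


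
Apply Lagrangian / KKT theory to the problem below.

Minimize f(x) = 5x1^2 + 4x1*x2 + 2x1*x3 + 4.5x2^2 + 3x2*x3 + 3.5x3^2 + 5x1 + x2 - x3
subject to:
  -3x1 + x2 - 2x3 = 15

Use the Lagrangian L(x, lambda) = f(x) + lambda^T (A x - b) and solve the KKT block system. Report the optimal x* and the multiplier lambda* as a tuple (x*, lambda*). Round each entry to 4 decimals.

Form the Lagrangian:
  L(x, lambda) = (1/2) x^T Q x + c^T x + lambda^T (A x - b)
Stationarity (grad_x L = 0): Q x + c + A^T lambda = 0.
Primal feasibility: A x = b.

This gives the KKT block system:
  [ Q   A^T ] [ x     ]   [-c ]
  [ A    0  ] [ lambda ] = [ b ]

Solving the linear system:
  x*      = (-2.9588, 2.4869, -1.8183)
  lambda* = (-6.0924)
  f(x*)   = 40.4483

x* = (-2.9588, 2.4869, -1.8183), lambda* = (-6.0924)


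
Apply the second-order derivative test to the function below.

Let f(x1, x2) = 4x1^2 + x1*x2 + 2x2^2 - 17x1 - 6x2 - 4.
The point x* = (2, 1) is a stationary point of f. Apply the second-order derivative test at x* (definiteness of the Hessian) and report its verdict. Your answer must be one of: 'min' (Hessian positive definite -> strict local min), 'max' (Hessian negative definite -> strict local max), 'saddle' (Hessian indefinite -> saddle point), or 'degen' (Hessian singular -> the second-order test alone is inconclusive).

Compute the Hessian H = grad^2 f:
  H = [[8, 1], [1, 4]]
Verify stationarity: grad f(x*) = H x* + g = (0, 0).
Eigenvalues of H: 3.7639, 8.2361.
Both eigenvalues > 0, so H is positive definite -> x* is a strict local min.

min


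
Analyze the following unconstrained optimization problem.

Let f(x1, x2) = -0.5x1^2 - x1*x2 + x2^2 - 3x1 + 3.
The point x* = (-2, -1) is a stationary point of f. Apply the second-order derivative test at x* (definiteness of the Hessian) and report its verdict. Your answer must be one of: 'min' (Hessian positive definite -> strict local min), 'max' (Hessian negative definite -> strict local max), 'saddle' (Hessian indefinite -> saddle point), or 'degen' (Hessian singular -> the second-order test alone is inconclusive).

Compute the Hessian H = grad^2 f:
  H = [[-1, -1], [-1, 2]]
Verify stationarity: grad f(x*) = H x* + g = (0, 0).
Eigenvalues of H: -1.3028, 2.3028.
Eigenvalues have mixed signs, so H is indefinite -> x* is a saddle point.

saddle


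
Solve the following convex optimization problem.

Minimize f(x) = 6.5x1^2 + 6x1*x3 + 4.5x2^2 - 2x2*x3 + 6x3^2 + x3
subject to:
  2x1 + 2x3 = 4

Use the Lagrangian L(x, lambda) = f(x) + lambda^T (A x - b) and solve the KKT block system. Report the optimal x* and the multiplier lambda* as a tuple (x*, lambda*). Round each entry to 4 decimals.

Form the Lagrangian:
  L(x, lambda) = (1/2) x^T Q x + c^T x + lambda^T (A x - b)
Stationarity (grad_x L = 0): Q x + c + A^T lambda = 0.
Primal feasibility: A x = b.

This gives the KKT block system:
  [ Q   A^T ] [ x     ]   [-c ]
  [ A    0  ] [ lambda ] = [ b ]

Solving the linear system:
  x*      = (0.9646, 0.2301, 1.0354)
  lambda* = (-9.3761)
  f(x*)   = 19.2699

x* = (0.9646, 0.2301, 1.0354), lambda* = (-9.3761)


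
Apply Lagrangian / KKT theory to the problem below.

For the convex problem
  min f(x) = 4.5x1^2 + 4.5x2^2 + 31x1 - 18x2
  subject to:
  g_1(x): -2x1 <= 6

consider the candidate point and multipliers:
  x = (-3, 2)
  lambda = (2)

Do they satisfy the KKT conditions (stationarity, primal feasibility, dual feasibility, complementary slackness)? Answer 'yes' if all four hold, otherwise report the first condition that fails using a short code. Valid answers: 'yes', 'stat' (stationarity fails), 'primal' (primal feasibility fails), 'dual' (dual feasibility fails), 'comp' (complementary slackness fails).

Gradient of f: grad f(x) = Q x + c = (4, 0)
Constraint values g_i(x) = a_i^T x - b_i:
  g_1((-3, 2)) = 0
Stationarity residual: grad f(x) + sum_i lambda_i a_i = (0, 0)
  -> stationarity OK
Primal feasibility (all g_i <= 0): OK
Dual feasibility (all lambda_i >= 0): OK
Complementary slackness (lambda_i * g_i(x) = 0 for all i): OK

Verdict: yes, KKT holds.

yes


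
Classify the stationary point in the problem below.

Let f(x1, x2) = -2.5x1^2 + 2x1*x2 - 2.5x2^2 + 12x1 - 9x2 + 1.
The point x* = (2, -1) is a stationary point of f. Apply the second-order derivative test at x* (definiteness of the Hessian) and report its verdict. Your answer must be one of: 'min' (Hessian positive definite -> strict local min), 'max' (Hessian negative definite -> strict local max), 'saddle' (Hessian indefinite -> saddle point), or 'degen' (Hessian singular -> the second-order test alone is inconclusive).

Compute the Hessian H = grad^2 f:
  H = [[-5, 2], [2, -5]]
Verify stationarity: grad f(x*) = H x* + g = (0, 0).
Eigenvalues of H: -7, -3.
Both eigenvalues < 0, so H is negative definite -> x* is a strict local max.

max


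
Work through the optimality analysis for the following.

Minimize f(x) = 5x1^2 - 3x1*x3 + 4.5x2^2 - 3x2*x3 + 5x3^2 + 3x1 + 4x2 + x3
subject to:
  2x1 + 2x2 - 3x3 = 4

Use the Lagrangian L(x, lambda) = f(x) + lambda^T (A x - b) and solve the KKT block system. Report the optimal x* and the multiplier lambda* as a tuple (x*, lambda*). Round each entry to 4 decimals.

Form the Lagrangian:
  L(x, lambda) = (1/2) x^T Q x + c^T x + lambda^T (A x - b)
Stationarity (grad_x L = 0): Q x + c + A^T lambda = 0.
Primal feasibility: A x = b.

This gives the KKT block system:
  [ Q   A^T ] [ x     ]   [-c ]
  [ A    0  ] [ lambda ] = [ b ]

Solving the linear system:
  x*      = (0.1163, 0.0181, -1.2438)
  lambda* = (-3.947)
  f(x*)   = 7.4825

x* = (0.1163, 0.0181, -1.2438), lambda* = (-3.947)


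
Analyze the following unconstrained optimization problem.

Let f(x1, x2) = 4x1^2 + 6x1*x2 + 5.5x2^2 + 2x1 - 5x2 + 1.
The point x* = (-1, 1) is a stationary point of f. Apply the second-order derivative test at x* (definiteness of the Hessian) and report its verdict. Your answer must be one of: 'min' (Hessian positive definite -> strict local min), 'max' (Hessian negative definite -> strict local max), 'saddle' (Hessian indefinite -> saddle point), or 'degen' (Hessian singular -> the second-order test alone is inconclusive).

Compute the Hessian H = grad^2 f:
  H = [[8, 6], [6, 11]]
Verify stationarity: grad f(x*) = H x* + g = (0, 0).
Eigenvalues of H: 3.3153, 15.6847.
Both eigenvalues > 0, so H is positive definite -> x* is a strict local min.

min


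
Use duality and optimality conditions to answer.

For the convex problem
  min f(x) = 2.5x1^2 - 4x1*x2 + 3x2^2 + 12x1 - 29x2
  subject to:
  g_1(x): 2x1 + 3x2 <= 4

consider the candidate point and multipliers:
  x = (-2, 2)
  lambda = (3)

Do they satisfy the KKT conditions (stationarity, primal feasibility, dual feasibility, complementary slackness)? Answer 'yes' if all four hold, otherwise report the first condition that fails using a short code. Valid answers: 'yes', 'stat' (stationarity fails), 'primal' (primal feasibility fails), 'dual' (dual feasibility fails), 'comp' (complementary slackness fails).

Gradient of f: grad f(x) = Q x + c = (-6, -9)
Constraint values g_i(x) = a_i^T x - b_i:
  g_1((-2, 2)) = -2
Stationarity residual: grad f(x) + sum_i lambda_i a_i = (0, 0)
  -> stationarity OK
Primal feasibility (all g_i <= 0): OK
Dual feasibility (all lambda_i >= 0): OK
Complementary slackness (lambda_i * g_i(x) = 0 for all i): FAILS

Verdict: the first failing condition is complementary_slackness -> comp.

comp


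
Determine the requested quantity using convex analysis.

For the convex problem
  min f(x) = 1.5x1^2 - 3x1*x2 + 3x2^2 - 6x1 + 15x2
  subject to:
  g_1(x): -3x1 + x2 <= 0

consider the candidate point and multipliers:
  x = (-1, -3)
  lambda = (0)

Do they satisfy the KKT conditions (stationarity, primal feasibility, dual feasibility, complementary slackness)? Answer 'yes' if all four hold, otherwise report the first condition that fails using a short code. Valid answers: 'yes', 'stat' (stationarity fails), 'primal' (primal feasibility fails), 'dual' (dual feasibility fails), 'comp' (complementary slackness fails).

Gradient of f: grad f(x) = Q x + c = (0, 0)
Constraint values g_i(x) = a_i^T x - b_i:
  g_1((-1, -3)) = 0
Stationarity residual: grad f(x) + sum_i lambda_i a_i = (0, 0)
  -> stationarity OK
Primal feasibility (all g_i <= 0): OK
Dual feasibility (all lambda_i >= 0): OK
Complementary slackness (lambda_i * g_i(x) = 0 for all i): OK

Verdict: yes, KKT holds.

yes


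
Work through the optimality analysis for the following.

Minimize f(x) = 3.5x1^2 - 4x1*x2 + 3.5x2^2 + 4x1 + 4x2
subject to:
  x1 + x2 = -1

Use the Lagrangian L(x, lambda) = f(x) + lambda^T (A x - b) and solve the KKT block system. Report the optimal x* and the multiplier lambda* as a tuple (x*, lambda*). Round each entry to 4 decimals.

Form the Lagrangian:
  L(x, lambda) = (1/2) x^T Q x + c^T x + lambda^T (A x - b)
Stationarity (grad_x L = 0): Q x + c + A^T lambda = 0.
Primal feasibility: A x = b.

This gives the KKT block system:
  [ Q   A^T ] [ x     ]   [-c ]
  [ A    0  ] [ lambda ] = [ b ]

Solving the linear system:
  x*      = (-0.5, -0.5)
  lambda* = (-2.5)
  f(x*)   = -3.25

x* = (-0.5, -0.5), lambda* = (-2.5)


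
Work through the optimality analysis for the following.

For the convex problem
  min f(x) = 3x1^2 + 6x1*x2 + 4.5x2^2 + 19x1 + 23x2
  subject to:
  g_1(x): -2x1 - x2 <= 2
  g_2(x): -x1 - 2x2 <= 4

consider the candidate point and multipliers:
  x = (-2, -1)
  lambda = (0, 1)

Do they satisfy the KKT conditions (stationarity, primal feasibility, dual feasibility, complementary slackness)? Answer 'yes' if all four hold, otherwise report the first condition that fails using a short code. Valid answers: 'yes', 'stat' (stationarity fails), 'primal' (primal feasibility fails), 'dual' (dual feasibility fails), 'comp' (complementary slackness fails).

Gradient of f: grad f(x) = Q x + c = (1, 2)
Constraint values g_i(x) = a_i^T x - b_i:
  g_1((-2, -1)) = 3
  g_2((-2, -1)) = 0
Stationarity residual: grad f(x) + sum_i lambda_i a_i = (0, 0)
  -> stationarity OK
Primal feasibility (all g_i <= 0): FAILS
Dual feasibility (all lambda_i >= 0): OK
Complementary slackness (lambda_i * g_i(x) = 0 for all i): OK

Verdict: the first failing condition is primal_feasibility -> primal.

primal


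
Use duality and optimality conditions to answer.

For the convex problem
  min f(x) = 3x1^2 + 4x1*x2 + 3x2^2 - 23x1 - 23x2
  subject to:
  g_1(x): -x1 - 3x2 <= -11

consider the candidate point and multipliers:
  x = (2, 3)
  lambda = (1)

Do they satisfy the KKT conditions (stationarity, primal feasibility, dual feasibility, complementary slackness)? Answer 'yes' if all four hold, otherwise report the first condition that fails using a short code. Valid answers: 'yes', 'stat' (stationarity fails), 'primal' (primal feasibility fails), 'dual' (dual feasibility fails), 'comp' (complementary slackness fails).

Gradient of f: grad f(x) = Q x + c = (1, 3)
Constraint values g_i(x) = a_i^T x - b_i:
  g_1((2, 3)) = 0
Stationarity residual: grad f(x) + sum_i lambda_i a_i = (0, 0)
  -> stationarity OK
Primal feasibility (all g_i <= 0): OK
Dual feasibility (all lambda_i >= 0): OK
Complementary slackness (lambda_i * g_i(x) = 0 for all i): OK

Verdict: yes, KKT holds.

yes


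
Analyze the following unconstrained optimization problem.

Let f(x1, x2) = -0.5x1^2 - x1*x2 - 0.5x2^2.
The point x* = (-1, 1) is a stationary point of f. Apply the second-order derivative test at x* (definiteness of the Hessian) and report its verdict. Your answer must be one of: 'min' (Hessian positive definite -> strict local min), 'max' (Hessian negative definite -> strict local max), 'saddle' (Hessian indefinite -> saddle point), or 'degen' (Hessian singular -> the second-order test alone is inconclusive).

Compute the Hessian H = grad^2 f:
  H = [[-1, -1], [-1, -1]]
Verify stationarity: grad f(x*) = H x* + g = (0, 0).
Eigenvalues of H: -2, 0.
H has a zero eigenvalue (singular; negative semidefinite but not definite), so H is neither positive definite, negative definite, nor indefinite. The second-order test alone is inconclusive -> degen.
(Indeed, f is constant along the null direction of H through x*, so x* is not a strict local extremum.)

degen


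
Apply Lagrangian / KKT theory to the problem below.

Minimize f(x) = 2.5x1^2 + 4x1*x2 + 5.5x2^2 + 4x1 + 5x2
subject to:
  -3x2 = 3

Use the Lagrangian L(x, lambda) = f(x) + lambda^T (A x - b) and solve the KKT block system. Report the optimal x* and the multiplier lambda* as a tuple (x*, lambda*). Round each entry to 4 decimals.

Form the Lagrangian:
  L(x, lambda) = (1/2) x^T Q x + c^T x + lambda^T (A x - b)
Stationarity (grad_x L = 0): Q x + c + A^T lambda = 0.
Primal feasibility: A x = b.

This gives the KKT block system:
  [ Q   A^T ] [ x     ]   [-c ]
  [ A    0  ] [ lambda ] = [ b ]

Solving the linear system:
  x*      = (0, -1)
  lambda* = (-2)
  f(x*)   = 0.5

x* = (0, -1), lambda* = (-2)


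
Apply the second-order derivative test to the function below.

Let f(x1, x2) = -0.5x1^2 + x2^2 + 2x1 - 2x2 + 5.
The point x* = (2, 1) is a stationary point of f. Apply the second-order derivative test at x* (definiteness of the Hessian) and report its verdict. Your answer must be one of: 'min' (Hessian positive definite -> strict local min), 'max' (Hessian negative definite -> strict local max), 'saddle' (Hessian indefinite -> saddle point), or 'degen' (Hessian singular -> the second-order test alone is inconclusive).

Compute the Hessian H = grad^2 f:
  H = [[-1, 0], [0, 2]]
Verify stationarity: grad f(x*) = H x* + g = (0, 0).
Eigenvalues of H: -1, 2.
Eigenvalues have mixed signs, so H is indefinite -> x* is a saddle point.

saddle


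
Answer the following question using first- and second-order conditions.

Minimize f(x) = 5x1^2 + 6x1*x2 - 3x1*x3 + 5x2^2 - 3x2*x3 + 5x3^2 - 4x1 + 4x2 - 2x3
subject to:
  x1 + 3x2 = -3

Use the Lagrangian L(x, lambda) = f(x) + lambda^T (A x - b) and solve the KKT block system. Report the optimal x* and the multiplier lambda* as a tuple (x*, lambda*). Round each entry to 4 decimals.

Form the Lagrangian:
  L(x, lambda) = (1/2) x^T Q x + c^T x + lambda^T (A x - b)
Stationarity (grad_x L = 0): Q x + c + A^T lambda = 0.
Primal feasibility: A x = b.

This gives the KKT block system:
  [ Q   A^T ] [ x     ]   [-c ]
  [ A    0  ] [ lambda ] = [ b ]

Solving the linear system:
  x*      = (1.1623, -1.3874, 0.1325)
  lambda* = (1.0993)
  f(x*)   = -3.5828

x* = (1.1623, -1.3874, 0.1325), lambda* = (1.0993)


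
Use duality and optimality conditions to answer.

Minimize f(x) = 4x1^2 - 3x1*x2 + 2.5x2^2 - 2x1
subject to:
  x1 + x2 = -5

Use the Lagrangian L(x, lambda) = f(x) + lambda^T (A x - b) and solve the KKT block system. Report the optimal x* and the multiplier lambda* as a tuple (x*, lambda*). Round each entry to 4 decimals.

Form the Lagrangian:
  L(x, lambda) = (1/2) x^T Q x + c^T x + lambda^T (A x - b)
Stationarity (grad_x L = 0): Q x + c + A^T lambda = 0.
Primal feasibility: A x = b.

This gives the KKT block system:
  [ Q   A^T ] [ x     ]   [-c ]
  [ A    0  ] [ lambda ] = [ b ]

Solving the linear system:
  x*      = (-2, -3)
  lambda* = (9)
  f(x*)   = 24.5

x* = (-2, -3), lambda* = (9)


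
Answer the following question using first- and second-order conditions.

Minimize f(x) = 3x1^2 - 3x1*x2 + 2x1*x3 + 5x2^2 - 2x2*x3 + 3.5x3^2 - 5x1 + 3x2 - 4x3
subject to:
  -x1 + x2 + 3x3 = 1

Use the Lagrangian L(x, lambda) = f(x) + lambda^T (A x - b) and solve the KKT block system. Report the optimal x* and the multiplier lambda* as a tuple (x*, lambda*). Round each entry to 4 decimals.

Form the Lagrangian:
  L(x, lambda) = (1/2) x^T Q x + c^T x + lambda^T (A x - b)
Stationarity (grad_x L = 0): Q x + c + A^T lambda = 0.
Primal feasibility: A x = b.

This gives the KKT block system:
  [ Q   A^T ] [ x     ]   [-c ]
  [ A    0  ] [ lambda ] = [ b ]

Solving the linear system:
  x*      = (0.6163, 0.0216, 0.5316)
  lambda* = (-0.3035)
  f(x*)   = -2.4199

x* = (0.6163, 0.0216, 0.5316), lambda* = (-0.3035)


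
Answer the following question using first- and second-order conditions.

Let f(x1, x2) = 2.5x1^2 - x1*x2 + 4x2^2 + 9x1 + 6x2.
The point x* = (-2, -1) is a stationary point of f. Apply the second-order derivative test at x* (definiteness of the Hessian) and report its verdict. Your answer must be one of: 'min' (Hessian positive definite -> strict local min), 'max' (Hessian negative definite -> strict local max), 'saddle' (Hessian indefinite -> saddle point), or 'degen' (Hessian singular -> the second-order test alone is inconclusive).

Compute the Hessian H = grad^2 f:
  H = [[5, -1], [-1, 8]]
Verify stationarity: grad f(x*) = H x* + g = (0, 0).
Eigenvalues of H: 4.6972, 8.3028.
Both eigenvalues > 0, so H is positive definite -> x* is a strict local min.

min


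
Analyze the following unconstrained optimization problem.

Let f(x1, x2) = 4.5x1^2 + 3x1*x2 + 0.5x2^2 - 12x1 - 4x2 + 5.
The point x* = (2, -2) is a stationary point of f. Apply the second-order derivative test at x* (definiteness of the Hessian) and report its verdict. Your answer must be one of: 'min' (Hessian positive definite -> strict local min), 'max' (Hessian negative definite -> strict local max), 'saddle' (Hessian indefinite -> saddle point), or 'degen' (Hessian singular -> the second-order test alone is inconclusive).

Compute the Hessian H = grad^2 f:
  H = [[9, 3], [3, 1]]
Verify stationarity: grad f(x*) = H x* + g = (0, 0).
Eigenvalues of H: 0, 10.
H has a zero eigenvalue (singular; positive semidefinite but not definite), so H is neither positive definite, negative definite, nor indefinite. The second-order test alone is inconclusive -> degen.
(Indeed, f is constant along the null direction of H through x*, so x* is not a strict local extremum.)

degen


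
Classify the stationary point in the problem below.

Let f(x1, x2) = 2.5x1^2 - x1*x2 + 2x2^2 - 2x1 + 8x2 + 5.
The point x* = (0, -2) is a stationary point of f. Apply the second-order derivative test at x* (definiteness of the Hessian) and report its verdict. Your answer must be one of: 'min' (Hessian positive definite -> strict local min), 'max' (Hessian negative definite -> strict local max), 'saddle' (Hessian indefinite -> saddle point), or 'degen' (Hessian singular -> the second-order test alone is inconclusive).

Compute the Hessian H = grad^2 f:
  H = [[5, -1], [-1, 4]]
Verify stationarity: grad f(x*) = H x* + g = (0, 0).
Eigenvalues of H: 3.382, 5.618.
Both eigenvalues > 0, so H is positive definite -> x* is a strict local min.

min


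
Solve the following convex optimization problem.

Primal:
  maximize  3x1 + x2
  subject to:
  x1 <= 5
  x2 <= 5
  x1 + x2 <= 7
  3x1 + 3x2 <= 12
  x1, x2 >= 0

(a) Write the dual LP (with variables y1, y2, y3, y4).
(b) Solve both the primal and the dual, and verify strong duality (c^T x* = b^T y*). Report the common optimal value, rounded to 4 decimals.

The standard primal-dual pair for 'max c^T x s.t. A x <= b, x >= 0' is:
  Dual:  min b^T y  s.t.  A^T y >= c,  y >= 0.

So the dual LP is:
  minimize  5y1 + 5y2 + 7y3 + 12y4
  subject to:
    y1 + y3 + 3y4 >= 3
    y2 + y3 + 3y4 >= 1
    y1, y2, y3, y4 >= 0

Solving the primal: x* = (4, 0).
  primal value c^T x* = 12.
Solving the dual: y* = (0, 0, 0, 1).
  dual value b^T y* = 12.
Strong duality: c^T x* = b^T y*. Confirmed.

12


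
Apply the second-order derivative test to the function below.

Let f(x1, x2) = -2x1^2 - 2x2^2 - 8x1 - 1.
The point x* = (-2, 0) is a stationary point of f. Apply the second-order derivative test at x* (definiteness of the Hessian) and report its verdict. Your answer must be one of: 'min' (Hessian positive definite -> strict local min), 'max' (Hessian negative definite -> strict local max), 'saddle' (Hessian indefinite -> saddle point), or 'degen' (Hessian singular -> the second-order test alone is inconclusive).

Compute the Hessian H = grad^2 f:
  H = [[-4, 0], [0, -4]]
Verify stationarity: grad f(x*) = H x* + g = (0, 0).
Eigenvalues of H: -4, -4.
Both eigenvalues < 0, so H is negative definite -> x* is a strict local max.

max


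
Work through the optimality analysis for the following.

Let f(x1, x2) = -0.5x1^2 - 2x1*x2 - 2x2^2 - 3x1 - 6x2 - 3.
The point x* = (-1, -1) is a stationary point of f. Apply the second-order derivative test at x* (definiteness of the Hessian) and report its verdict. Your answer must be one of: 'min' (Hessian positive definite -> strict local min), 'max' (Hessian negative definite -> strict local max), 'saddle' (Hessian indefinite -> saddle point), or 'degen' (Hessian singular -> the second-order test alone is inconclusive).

Compute the Hessian H = grad^2 f:
  H = [[-1, -2], [-2, -4]]
Verify stationarity: grad f(x*) = H x* + g = (0, 0).
Eigenvalues of H: -5, 0.
H has a zero eigenvalue (singular; negative semidefinite but not definite), so H is neither positive definite, negative definite, nor indefinite. The second-order test alone is inconclusive -> degen.
(Indeed, f is constant along the null direction of H through x*, so x* is not a strict local extremum.)

degen


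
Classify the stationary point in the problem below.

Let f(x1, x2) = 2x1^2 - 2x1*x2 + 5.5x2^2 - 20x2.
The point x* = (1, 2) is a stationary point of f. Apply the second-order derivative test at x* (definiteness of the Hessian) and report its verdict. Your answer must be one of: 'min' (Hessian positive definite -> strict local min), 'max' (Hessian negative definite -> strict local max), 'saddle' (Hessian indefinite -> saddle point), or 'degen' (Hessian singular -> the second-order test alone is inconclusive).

Compute the Hessian H = grad^2 f:
  H = [[4, -2], [-2, 11]]
Verify stationarity: grad f(x*) = H x* + g = (0, 0).
Eigenvalues of H: 3.4689, 11.5311.
Both eigenvalues > 0, so H is positive definite -> x* is a strict local min.

min


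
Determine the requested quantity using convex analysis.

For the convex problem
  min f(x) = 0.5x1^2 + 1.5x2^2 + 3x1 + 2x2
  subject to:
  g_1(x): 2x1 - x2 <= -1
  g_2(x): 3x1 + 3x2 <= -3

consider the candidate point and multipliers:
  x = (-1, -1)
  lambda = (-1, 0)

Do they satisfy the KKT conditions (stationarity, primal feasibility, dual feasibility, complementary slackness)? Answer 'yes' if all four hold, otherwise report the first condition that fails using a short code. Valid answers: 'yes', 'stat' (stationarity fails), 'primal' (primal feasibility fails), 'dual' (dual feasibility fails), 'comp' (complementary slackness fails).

Gradient of f: grad f(x) = Q x + c = (2, -1)
Constraint values g_i(x) = a_i^T x - b_i:
  g_1((-1, -1)) = 0
  g_2((-1, -1)) = -3
Stationarity residual: grad f(x) + sum_i lambda_i a_i = (0, 0)
  -> stationarity OK
Primal feasibility (all g_i <= 0): OK
Dual feasibility (all lambda_i >= 0): FAILS
Complementary slackness (lambda_i * g_i(x) = 0 for all i): OK

Verdict: the first failing condition is dual_feasibility -> dual.

dual


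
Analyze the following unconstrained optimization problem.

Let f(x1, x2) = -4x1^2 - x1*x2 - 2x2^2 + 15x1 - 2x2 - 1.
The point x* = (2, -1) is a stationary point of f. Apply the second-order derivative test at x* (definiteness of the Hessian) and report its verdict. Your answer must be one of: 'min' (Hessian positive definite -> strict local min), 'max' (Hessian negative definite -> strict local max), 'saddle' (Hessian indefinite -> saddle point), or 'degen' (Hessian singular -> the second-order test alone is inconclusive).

Compute the Hessian H = grad^2 f:
  H = [[-8, -1], [-1, -4]]
Verify stationarity: grad f(x*) = H x* + g = (0, 0).
Eigenvalues of H: -8.2361, -3.7639.
Both eigenvalues < 0, so H is negative definite -> x* is a strict local max.

max


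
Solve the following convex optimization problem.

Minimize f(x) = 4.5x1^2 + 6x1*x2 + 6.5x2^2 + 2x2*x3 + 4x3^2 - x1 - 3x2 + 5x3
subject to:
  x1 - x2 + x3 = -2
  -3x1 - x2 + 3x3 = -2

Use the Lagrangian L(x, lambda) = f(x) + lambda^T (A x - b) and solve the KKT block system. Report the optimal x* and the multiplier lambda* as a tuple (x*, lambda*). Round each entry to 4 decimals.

Form the Lagrangian:
  L(x, lambda) = (1/2) x^T Q x + c^T x + lambda^T (A x - b)
Stationarity (grad_x L = 0): Q x + c + A^T lambda = 0.
Primal feasibility: A x = b.

This gives the KKT block system:
  [ Q   A^T ] [ x     ]   [-c ]
  [ A    0  ] [ lambda ] = [ b ]

Solving the linear system:
  x*      = (-0.4495, 0.6514, -0.8991)
  lambda* = (1.0138, -0.0413)
  f(x*)   = -2.0275

x* = (-0.4495, 0.6514, -0.8991), lambda* = (1.0138, -0.0413)


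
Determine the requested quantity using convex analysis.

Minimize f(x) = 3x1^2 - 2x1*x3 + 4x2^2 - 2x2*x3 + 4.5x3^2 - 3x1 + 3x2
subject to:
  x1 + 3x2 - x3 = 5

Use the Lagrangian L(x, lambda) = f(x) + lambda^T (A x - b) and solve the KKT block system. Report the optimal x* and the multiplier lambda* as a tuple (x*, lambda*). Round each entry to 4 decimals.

Form the Lagrangian:
  L(x, lambda) = (1/2) x^T Q x + c^T x + lambda^T (A x - b)
Stationarity (grad_x L = 0): Q x + c + A^T lambda = 0.
Primal feasibility: A x = b.

This gives the KKT block system:
  [ Q   A^T ] [ x     ]   [-c ]
  [ A    0  ] [ lambda ] = [ b ]

Solving the linear system:
  x*      = (1.251, 1.2757, 0.0782)
  lambda* = (-4.3498)
  f(x*)   = 10.9115

x* = (1.251, 1.2757, 0.0782), lambda* = (-4.3498)


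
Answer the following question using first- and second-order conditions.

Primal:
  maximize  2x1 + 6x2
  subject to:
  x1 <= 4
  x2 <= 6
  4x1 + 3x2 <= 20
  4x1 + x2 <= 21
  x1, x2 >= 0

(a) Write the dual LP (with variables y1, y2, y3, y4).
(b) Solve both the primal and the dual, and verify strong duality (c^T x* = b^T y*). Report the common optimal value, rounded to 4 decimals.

The standard primal-dual pair for 'max c^T x s.t. A x <= b, x >= 0' is:
  Dual:  min b^T y  s.t.  A^T y >= c,  y >= 0.

So the dual LP is:
  minimize  4y1 + 6y2 + 20y3 + 21y4
  subject to:
    y1 + 4y3 + 4y4 >= 2
    y2 + 3y3 + y4 >= 6
    y1, y2, y3, y4 >= 0

Solving the primal: x* = (0.5, 6).
  primal value c^T x* = 37.
Solving the dual: y* = (0, 4.5, 0.5, 0).
  dual value b^T y* = 37.
Strong duality: c^T x* = b^T y*. Confirmed.

37


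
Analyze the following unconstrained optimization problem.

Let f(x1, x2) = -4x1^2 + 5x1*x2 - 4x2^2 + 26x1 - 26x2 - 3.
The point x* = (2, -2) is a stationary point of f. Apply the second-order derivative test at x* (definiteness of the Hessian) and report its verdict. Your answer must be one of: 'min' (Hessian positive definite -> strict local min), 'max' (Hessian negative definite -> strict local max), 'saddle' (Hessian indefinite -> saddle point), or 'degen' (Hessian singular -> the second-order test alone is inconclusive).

Compute the Hessian H = grad^2 f:
  H = [[-8, 5], [5, -8]]
Verify stationarity: grad f(x*) = H x* + g = (0, 0).
Eigenvalues of H: -13, -3.
Both eigenvalues < 0, so H is negative definite -> x* is a strict local max.

max


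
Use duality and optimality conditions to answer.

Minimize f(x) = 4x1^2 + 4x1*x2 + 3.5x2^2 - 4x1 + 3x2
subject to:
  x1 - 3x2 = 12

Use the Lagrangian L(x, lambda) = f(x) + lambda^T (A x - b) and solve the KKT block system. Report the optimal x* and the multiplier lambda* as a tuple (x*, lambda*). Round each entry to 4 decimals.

Form the Lagrangian:
  L(x, lambda) = (1/2) x^T Q x + c^T x + lambda^T (A x - b)
Stationarity (grad_x L = 0): Q x + c + A^T lambda = 0.
Primal feasibility: A x = b.

This gives the KKT block system:
  [ Q   A^T ] [ x     ]   [-c ]
  [ A    0  ] [ lambda ] = [ b ]

Solving the linear system:
  x*      = (2.4757, -3.1748)
  lambda* = (-3.1068)
  f(x*)   = 8.9272

x* = (2.4757, -3.1748), lambda* = (-3.1068)


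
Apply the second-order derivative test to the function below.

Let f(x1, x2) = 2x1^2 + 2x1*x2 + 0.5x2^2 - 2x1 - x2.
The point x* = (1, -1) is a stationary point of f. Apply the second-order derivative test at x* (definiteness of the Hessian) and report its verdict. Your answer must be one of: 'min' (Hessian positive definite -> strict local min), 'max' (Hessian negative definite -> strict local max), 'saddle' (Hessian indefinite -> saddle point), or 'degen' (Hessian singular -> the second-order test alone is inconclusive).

Compute the Hessian H = grad^2 f:
  H = [[4, 2], [2, 1]]
Verify stationarity: grad f(x*) = H x* + g = (0, 0).
Eigenvalues of H: 0, 5.
H has a zero eigenvalue (singular; positive semidefinite but not definite), so H is neither positive definite, negative definite, nor indefinite. The second-order test alone is inconclusive -> degen.
(Indeed, f is constant along the null direction of H through x*, so x* is not a strict local extremum.)

degen


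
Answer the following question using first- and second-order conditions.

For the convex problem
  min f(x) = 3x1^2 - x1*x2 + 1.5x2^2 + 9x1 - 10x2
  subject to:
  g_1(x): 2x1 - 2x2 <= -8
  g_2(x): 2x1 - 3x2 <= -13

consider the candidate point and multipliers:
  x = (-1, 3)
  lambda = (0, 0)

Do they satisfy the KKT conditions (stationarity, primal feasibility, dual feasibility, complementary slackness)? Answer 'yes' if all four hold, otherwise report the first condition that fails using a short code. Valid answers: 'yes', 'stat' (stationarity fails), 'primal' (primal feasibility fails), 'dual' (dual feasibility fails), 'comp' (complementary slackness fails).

Gradient of f: grad f(x) = Q x + c = (0, 0)
Constraint values g_i(x) = a_i^T x - b_i:
  g_1((-1, 3)) = 0
  g_2((-1, 3)) = 2
Stationarity residual: grad f(x) + sum_i lambda_i a_i = (0, 0)
  -> stationarity OK
Primal feasibility (all g_i <= 0): FAILS
Dual feasibility (all lambda_i >= 0): OK
Complementary slackness (lambda_i * g_i(x) = 0 for all i): OK

Verdict: the first failing condition is primal_feasibility -> primal.

primal


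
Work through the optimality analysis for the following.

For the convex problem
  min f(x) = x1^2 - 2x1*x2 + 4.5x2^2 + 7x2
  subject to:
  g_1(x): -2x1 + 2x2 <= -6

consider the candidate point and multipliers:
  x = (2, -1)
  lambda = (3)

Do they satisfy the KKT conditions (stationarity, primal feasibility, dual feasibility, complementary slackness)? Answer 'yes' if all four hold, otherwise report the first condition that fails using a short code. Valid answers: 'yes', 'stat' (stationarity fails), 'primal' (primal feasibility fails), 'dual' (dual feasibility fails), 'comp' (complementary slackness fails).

Gradient of f: grad f(x) = Q x + c = (6, -6)
Constraint values g_i(x) = a_i^T x - b_i:
  g_1((2, -1)) = 0
Stationarity residual: grad f(x) + sum_i lambda_i a_i = (0, 0)
  -> stationarity OK
Primal feasibility (all g_i <= 0): OK
Dual feasibility (all lambda_i >= 0): OK
Complementary slackness (lambda_i * g_i(x) = 0 for all i): OK

Verdict: yes, KKT holds.

yes


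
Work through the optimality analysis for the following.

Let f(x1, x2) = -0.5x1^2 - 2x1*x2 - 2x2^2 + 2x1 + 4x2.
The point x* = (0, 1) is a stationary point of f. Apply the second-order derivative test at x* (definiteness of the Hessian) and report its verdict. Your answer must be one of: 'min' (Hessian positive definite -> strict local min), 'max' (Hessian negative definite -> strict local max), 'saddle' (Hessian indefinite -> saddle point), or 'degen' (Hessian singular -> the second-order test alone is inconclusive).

Compute the Hessian H = grad^2 f:
  H = [[-1, -2], [-2, -4]]
Verify stationarity: grad f(x*) = H x* + g = (0, 0).
Eigenvalues of H: -5, 0.
H has a zero eigenvalue (singular; negative semidefinite but not definite), so H is neither positive definite, negative definite, nor indefinite. The second-order test alone is inconclusive -> degen.
(Indeed, f is constant along the null direction of H through x*, so x* is not a strict local extremum.)

degen


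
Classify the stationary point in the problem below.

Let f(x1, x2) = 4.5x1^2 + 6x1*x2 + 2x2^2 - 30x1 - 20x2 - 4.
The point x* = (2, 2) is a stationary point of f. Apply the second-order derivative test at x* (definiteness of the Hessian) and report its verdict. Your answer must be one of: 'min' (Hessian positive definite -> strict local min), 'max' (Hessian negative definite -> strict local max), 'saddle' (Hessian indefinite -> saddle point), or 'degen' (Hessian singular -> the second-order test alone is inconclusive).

Compute the Hessian H = grad^2 f:
  H = [[9, 6], [6, 4]]
Verify stationarity: grad f(x*) = H x* + g = (0, 0).
Eigenvalues of H: 0, 13.
H has a zero eigenvalue (singular; positive semidefinite but not definite), so H is neither positive definite, negative definite, nor indefinite. The second-order test alone is inconclusive -> degen.
(Indeed, f is constant along the null direction of H through x*, so x* is not a strict local extremum.)

degen


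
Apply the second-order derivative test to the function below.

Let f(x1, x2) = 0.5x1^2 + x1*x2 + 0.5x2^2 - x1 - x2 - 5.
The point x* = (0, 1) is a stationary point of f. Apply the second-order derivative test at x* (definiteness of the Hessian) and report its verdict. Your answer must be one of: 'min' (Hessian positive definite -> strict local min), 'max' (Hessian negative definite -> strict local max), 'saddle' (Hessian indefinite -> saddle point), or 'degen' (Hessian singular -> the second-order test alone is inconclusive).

Compute the Hessian H = grad^2 f:
  H = [[1, 1], [1, 1]]
Verify stationarity: grad f(x*) = H x* + g = (0, 0).
Eigenvalues of H: 0, 2.
H has a zero eigenvalue (singular; positive semidefinite but not definite), so H is neither positive definite, negative definite, nor indefinite. The second-order test alone is inconclusive -> degen.
(Indeed, f is constant along the null direction of H through x*, so x* is not a strict local extremum.)

degen


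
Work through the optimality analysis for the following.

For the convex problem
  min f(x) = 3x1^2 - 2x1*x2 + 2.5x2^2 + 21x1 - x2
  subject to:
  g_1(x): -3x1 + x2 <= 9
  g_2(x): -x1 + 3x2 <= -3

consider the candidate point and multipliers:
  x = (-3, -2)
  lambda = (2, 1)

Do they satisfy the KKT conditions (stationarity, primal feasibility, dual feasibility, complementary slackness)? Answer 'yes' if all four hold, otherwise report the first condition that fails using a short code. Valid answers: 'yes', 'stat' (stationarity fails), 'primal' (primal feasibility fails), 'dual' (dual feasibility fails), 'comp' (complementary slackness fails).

Gradient of f: grad f(x) = Q x + c = (7, -5)
Constraint values g_i(x) = a_i^T x - b_i:
  g_1((-3, -2)) = -2
  g_2((-3, -2)) = 0
Stationarity residual: grad f(x) + sum_i lambda_i a_i = (0, 0)
  -> stationarity OK
Primal feasibility (all g_i <= 0): OK
Dual feasibility (all lambda_i >= 0): OK
Complementary slackness (lambda_i * g_i(x) = 0 for all i): FAILS

Verdict: the first failing condition is complementary_slackness -> comp.

comp
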